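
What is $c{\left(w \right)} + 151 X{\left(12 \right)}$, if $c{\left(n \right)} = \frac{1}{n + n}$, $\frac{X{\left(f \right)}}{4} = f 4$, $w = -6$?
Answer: $\frac{347903}{12} \approx 28992.0$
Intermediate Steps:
$X{\left(f \right)} = 16 f$ ($X{\left(f \right)} = 4 f 4 = 4 \cdot 4 f = 16 f$)
$c{\left(n \right)} = \frac{1}{2 n}$
$c{\left(w \right)} + 151 X{\left(12 \right)} = \frac{1}{2 \left(-6\right)} + 151 \cdot 16 \cdot 12 = \frac{1}{2} \left(- \frac{1}{6}\right) + 151 \cdot 192 = - \frac{1}{12} + 28992 = \frac{347903}{12}$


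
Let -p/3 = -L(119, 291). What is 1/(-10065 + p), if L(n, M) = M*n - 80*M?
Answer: 1/23982 ≈ 4.1698e-5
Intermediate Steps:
L(n, M) = -80*M + M*n
p = 34047 (p = -(-3)*291*(-80 + 119) = -(-3)*291*39 = -(-3)*11349 = -3*(-11349) = 34047)
1/(-10065 + p) = 1/(-10065 + 34047) = 1/23982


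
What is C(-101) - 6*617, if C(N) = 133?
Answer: -3569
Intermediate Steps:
C(-101) - 6*617 = 133 - 6*617 = 133 - 1*3702 = 133 - 3702 = -3569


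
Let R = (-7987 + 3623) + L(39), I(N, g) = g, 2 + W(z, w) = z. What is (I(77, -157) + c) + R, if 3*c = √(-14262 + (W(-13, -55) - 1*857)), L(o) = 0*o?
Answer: -4521 + I*√15134/3 ≈ -4521.0 + 41.007*I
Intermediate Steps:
L(o) = 0
W(z, w) = -2 + z
R = -4364 (R = (-7987 + 3623) + 0 = -4364 + 0 = -4364)
c = I*√15134/3 (c = √(-14262 + ((-2 - 13) - 1*857))/3 = √(-14262 + (-15 - 857))/3 = √(-14262 - 872)/3 = √(-15134)/3 = (I*√15134)/3 = I*√15134/3 ≈ 41.007*I)
(I(77, -157) + c) + R = (-157 + I*√15134/3) - 4364 = -4521 + I*√15134/3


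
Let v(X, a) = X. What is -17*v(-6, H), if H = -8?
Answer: 102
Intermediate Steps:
-17*v(-6, H) = -17*(-6) = 102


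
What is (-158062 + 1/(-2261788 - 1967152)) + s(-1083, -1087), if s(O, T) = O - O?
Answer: -668434714281/4228940 ≈ -1.5806e+5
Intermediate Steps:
s(O, T) = 0
(-158062 + 1/(-2261788 - 1967152)) + s(-1083, -1087) = (-158062 + 1/(-2261788 - 1967152)) + 0 = (-158062 + 1/(-4228940)) + 0 = (-158062 - 1/4228940) + 0 = -668434714281/4228940 + 0 = -668434714281/4228940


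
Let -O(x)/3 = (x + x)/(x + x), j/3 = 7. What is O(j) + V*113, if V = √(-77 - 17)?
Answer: -3 + 113*I*√94 ≈ -3.0 + 1095.6*I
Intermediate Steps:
j = 21 (j = 3*7 = 21)
V = I*√94 (V = √(-94) = I*√94 ≈ 9.6954*I)
O(x) = -3 (O(x) = -3*(x + x)/(x + x) = -3*2*x/(2*x) = -3*2*x*1/(2*x) = -3*1 = -3)
O(j) + V*113 = -3 + (I*√94)*113 = -3 + 113*I*√94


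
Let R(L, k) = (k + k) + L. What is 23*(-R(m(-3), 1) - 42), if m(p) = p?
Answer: -943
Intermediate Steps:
R(L, k) = L + 2*k (R(L, k) = 2*k + L = L + 2*k)
23*(-R(m(-3), 1) - 42) = 23*(-(-3 + 2*1) - 42) = 23*(-(-3 + 2) - 42) = 23*(-1*(-1) - 42) = 23*(1 - 42) = 23*(-41) = -943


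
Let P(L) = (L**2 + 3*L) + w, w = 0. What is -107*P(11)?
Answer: -16478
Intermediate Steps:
P(L) = L**2 + 3*L (P(L) = (L**2 + 3*L) + 0 = L**2 + 3*L)
-107*P(11) = -1177*(3 + 11) = -1177*14 = -107*154 = -16478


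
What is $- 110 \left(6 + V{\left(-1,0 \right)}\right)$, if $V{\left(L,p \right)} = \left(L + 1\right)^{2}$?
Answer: $-660$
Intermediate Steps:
$V{\left(L,p \right)} = \left(1 + L\right)^{2}$
$- 110 \left(6 + V{\left(-1,0 \right)}\right) = - 110 \left(6 + \left(1 - 1\right)^{2}\right) = - 110 \left(6 + 0^{2}\right) = - 110 \left(6 + 0\right) = \left(-110\right) 6 = -660$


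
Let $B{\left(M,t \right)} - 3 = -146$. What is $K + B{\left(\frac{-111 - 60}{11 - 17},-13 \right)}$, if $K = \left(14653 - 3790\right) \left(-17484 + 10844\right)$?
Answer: $-72130463$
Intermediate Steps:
$B{\left(M,t \right)} = -143$ ($B{\left(M,t \right)} = 3 - 146 = -143$)
$K = -72130320$ ($K = 10863 \left(-6640\right) = -72130320$)
$K + B{\left(\frac{-111 - 60}{11 - 17},-13 \right)} = -72130320 - 143 = -72130463$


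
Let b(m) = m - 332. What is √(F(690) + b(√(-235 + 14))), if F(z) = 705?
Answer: √(373 + I*√221) ≈ 19.317 + 0.3848*I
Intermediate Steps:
b(m) = -332 + m
√(F(690) + b(√(-235 + 14))) = √(705 + (-332 + √(-235 + 14))) = √(705 + (-332 + √(-221))) = √(705 + (-332 + I*√221)) = √(373 + I*√221)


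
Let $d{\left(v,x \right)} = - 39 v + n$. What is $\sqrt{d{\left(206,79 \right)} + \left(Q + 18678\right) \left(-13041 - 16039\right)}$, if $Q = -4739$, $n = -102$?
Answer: $4 i \sqrt{25334641} \approx 20133.0 i$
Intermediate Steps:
$d{\left(v,x \right)} = -102 - 39 v$ ($d{\left(v,x \right)} = - 39 v - 102 = -102 - 39 v$)
$\sqrt{d{\left(206,79 \right)} + \left(Q + 18678\right) \left(-13041 - 16039\right)} = \sqrt{\left(-102 - 8034\right) + \left(-4739 + 18678\right) \left(-13041 - 16039\right)} = \sqrt{\left(-102 - 8034\right) + 13939 \left(-29080\right)} = \sqrt{-8136 - 405346120} = \sqrt{-405354256} = 4 i \sqrt{25334641}$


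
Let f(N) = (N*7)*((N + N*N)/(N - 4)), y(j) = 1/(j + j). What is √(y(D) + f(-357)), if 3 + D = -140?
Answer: √25978647359522/5434 ≈ 937.97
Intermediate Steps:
D = -143 (D = -3 - 140 = -143)
y(j) = 1/(2*j)
f(N) = 7*N*(N + N²)/(-4 + N) (f(N) = (7*N)*((N + N²)/(-4 + N)) = 7*N*(N + N²)/(-4 + N))
√(y(D) + f(-357)) = √((½)/(-143) + 7*(-357)²*(1 - 357)/(-4 - 357)) = √((½)*(-1/143) + 7*127449*(-356)/(-361)) = √(-1/286 + 7*127449*(-1/361)*(-356)) = √(-1/286 + 317602908/361) = √(90834431327/103246) = √25978647359522/5434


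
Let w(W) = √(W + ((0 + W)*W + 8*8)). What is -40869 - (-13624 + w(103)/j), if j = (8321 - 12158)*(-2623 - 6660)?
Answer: -27245 - 2*√2694/35618871 ≈ -27245.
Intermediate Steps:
j = 35618871 (j = -3837*(-9283) = 35618871)
w(W) = √(64 + W + W²) (w(W) = √(W + (W*W + 64)) = √(W + (W² + 64)) = √(W + (64 + W²)) = √(64 + W + W²))
-40869 - (-13624 + w(103)/j) = -40869 - (-13624 + √(64 + 103 + 103²)/35618871) = -40869 - (-13624 + √(64 + 103 + 10609)*(1/35618871)) = -40869 - (-13624 + √10776*(1/35618871)) = -40869 - (-13624 + (2*√2694)*(1/35618871)) = -40869 - (-13624 + 2*√2694/35618871) = -40869 + (13624 - 2*√2694/35618871) = -27245 - 2*√2694/35618871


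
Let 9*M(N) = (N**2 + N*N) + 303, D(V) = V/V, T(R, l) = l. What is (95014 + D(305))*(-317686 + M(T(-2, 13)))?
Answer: -271603512995/9 ≈ -3.0178e+10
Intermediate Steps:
D(V) = 1
M(N) = 101/3 + 2*N**2/9 (M(N) = ((N**2 + N*N) + 303)/9 = ((N**2 + N**2) + 303)/9 = (2*N**2 + 303)/9 = (303 + 2*N**2)/9 = 101/3 + 2*N**2/9)
(95014 + D(305))*(-317686 + M(T(-2, 13))) = (95014 + 1)*(-317686 + (101/3 + (2/9)*13**2)) = 95015*(-317686 + (101/3 + (2/9)*169)) = 95015*(-317686 + (101/3 + 338/9)) = 95015*(-317686 + 641/9) = 95015*(-2858533/9) = -271603512995/9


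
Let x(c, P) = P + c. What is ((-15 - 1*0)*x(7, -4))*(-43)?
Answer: 1935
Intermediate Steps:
((-15 - 1*0)*x(7, -4))*(-43) = ((-15 - 1*0)*(-4 + 7))*(-43) = ((-15 + 0)*3)*(-43) = -15*3*(-43) = -45*(-43) = 1935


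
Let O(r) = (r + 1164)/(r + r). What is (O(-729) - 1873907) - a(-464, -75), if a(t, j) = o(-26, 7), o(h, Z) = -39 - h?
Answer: -910712629/486 ≈ -1.8739e+6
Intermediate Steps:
a(t, j) = -13 (a(t, j) = -39 - 1*(-26) = -39 + 26 = -13)
O(r) = (1164 + r)/(2*r) (O(r) = (1164 + r)/((2*r)) = (1164 + r)*(1/(2*r)) = (1164 + r)/(2*r))
(O(-729) - 1873907) - a(-464, -75) = ((½)*(1164 - 729)/(-729) - 1873907) - 1*(-13) = ((½)*(-1/729)*435 - 1873907) + 13 = (-145/486 - 1873907) + 13 = -910718947/486 + 13 = -910712629/486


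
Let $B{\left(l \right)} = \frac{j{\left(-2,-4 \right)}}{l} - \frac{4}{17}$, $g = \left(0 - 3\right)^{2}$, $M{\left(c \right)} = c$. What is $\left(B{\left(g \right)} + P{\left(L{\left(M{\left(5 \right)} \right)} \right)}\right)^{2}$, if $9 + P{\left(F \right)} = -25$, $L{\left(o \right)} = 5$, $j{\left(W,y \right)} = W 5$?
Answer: $\frac{29246464}{23409} \approx 1249.4$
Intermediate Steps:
$j{\left(W,y \right)} = 5 W$
$g = 9$ ($g = \left(-3\right)^{2} = 9$)
$P{\left(F \right)} = -34$ ($P{\left(F \right)} = -9 - 25 = -34$)
$B{\left(l \right)} = - \frac{4}{17} - \frac{10}{l}$ ($B{\left(l \right)} = \frac{5 \left(-2\right)}{l} - \frac{4}{17} = - \frac{10}{l} - \frac{4}{17} = - \frac{4}{17} - \frac{10}{l}$)
$\left(B{\left(g \right)} + P{\left(L{\left(M{\left(5 \right)} \right)} \right)}\right)^{2} = \left(\left(- \frac{4}{17} - \frac{10}{9}\right) - 34\right)^{2} = \left(- \frac{206}{153} - 34\right)^{2} = \left(- \frac{5408}{153}\right)^{2} = \frac{29246464}{23409}$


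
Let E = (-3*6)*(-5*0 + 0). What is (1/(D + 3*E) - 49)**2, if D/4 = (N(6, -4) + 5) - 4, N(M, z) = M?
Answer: 1879641/784 ≈ 2397.5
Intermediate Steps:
D = 28 (D = 4*((6 + 5) - 4) = 4*(11 - 4) = 4*7 = 28)
E = 0 (E = -18*(0 + 0) = -18*0 = 0)
(1/(D + 3*E) - 49)**2 = (1/(28 + 3*0) - 49)**2 = (1/(28 + 0) - 49)**2 = (1/28 - 49)**2 = (-1371/28)**2 = 1879641/784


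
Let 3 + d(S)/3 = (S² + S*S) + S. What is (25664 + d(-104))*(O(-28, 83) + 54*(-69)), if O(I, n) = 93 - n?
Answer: -335328124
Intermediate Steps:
d(S) = -9 + 3*S + 6*S² (d(S) = -9 + 3*((S² + S*S) + S) = -9 + 3*((S² + S²) + S) = -9 + 3*(2*S² + S) = -9 + 3*(S + 2*S²) = -9 + (3*S + 6*S²) = -9 + 3*S + 6*S²)
(25664 + d(-104))*(O(-28, 83) + 54*(-69)) = (25664 + (-9 + 3*(-104) + 6*(-104)²))*((93 - 1*83) + 54*(-69)) = (25664 + (-9 - 312 + 6*10816))*((93 - 83) - 3726) = (25664 + (-9 - 312 + 64896))*(10 - 3726) = (25664 + 64575)*(-3716) = 90239*(-3716) = -335328124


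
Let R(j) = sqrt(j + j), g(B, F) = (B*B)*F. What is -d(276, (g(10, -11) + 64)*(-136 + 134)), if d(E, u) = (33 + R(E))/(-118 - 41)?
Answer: 11/53 + 2*sqrt(138)/159 ≈ 0.35531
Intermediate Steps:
g(B, F) = F*B**2 (g(B, F) = B**2*F = F*B**2)
R(j) = sqrt(2)*sqrt(j) (R(j) = sqrt(2*j) = sqrt(2)*sqrt(j))
d(E, u) = -11/53 - sqrt(2)*sqrt(E)/159 (d(E, u) = (33 + sqrt(2)*sqrt(E))/(-118 - 41) = (33 + sqrt(2)*sqrt(E))/(-159) = (33 + sqrt(2)*sqrt(E))*(-1/159) = -11/53 - sqrt(2)*sqrt(E)/159)
-d(276, (g(10, -11) + 64)*(-136 + 134)) = -(-11/53 - sqrt(2)*sqrt(276)/159) = -(-11/53 - sqrt(2)*2*sqrt(69)/159) = -(-11/53 - 2*sqrt(138)/159) = 11/53 + 2*sqrt(138)/159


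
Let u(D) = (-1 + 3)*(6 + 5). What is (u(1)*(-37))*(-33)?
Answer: 26862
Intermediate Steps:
u(D) = 22 (u(D) = 2*11 = 22)
(u(1)*(-37))*(-33) = (22*(-37))*(-33) = -814*(-33) = 26862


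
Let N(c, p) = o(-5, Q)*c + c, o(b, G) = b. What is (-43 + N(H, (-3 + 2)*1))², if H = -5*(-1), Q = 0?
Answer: 3969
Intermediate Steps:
H = 5
N(c, p) = -4*c (N(c, p) = -5*c + c = -4*c)
(-43 + N(H, (-3 + 2)*1))² = (-43 - 4*5)² = (-43 - 20)² = (-63)² = 3969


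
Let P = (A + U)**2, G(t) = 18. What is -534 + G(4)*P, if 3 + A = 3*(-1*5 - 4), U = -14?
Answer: 34314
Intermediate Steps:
A = -30 (A = -3 + 3*(-1*5 - 4) = -3 + 3*(-5 - 4) = -3 + 3*(-9) = -3 - 27 = -30)
P = 1936 (P = (-30 - 14)**2 = (-44)**2 = 1936)
-534 + G(4)*P = -534 + 18*1936 = -534 + 34848 = 34314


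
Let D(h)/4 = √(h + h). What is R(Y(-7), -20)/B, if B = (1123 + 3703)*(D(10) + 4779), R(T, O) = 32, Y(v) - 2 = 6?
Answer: 76464/55109351173 - 128*√5/55109351173 ≈ 1.3823e-6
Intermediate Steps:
D(h) = 4*√2*√h (D(h) = 4*√(h + h) = 4*√(2*h) = 4*(√2*√h) = 4*√2*√h)
Y(v) = 8 (Y(v) = 2 + 6 = 8)
B = 23063454 + 38608*√5 (B = (1123 + 3703)*(4*√2*√10 + 4779) = 4826*(8*√5 + 4779) = 4826*(4779 + 8*√5) = 23063454 + 38608*√5 ≈ 2.3150e+7)
R(Y(-7), -20)/B = 32/(23063454 + 38608*√5)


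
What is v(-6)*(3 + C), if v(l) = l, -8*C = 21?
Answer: -9/4 ≈ -2.2500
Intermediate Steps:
C = -21/8 (C = -⅛*21 = -21/8 ≈ -2.6250)
v(-6)*(3 + C) = -6*(3 - 21/8) = -6*3/8 = -9/4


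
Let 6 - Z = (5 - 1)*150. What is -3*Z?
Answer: 1782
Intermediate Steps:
Z = -594 (Z = 6 - (5 - 1)*150 = 6 - 4*150 = 6 - 1*600 = 6 - 600 = -594)
-3*Z = -3*(-594) = 1782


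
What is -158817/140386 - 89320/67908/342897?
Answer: -924534442176853/817237777534434 ≈ -1.1313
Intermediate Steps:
-158817/140386 - 89320/67908/342897 = -158817*1/140386 - 89320*1/67908*(1/342897) = -158817/140386 - 22330/16977*1/342897 = -158817/140386 - 22330/5821362369 = -924534442176853/817237777534434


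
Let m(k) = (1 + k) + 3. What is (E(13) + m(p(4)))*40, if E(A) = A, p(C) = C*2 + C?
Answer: 1160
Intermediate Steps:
p(C) = 3*C (p(C) = 2*C + C = 3*C)
m(k) = 4 + k
(E(13) + m(p(4)))*40 = (13 + (4 + 3*4))*40 = (13 + (4 + 12))*40 = (13 + 16)*40 = 29*40 = 1160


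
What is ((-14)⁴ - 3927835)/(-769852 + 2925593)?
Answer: -3889419/2155741 ≈ -1.8042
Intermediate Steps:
((-14)⁴ - 3927835)/(-769852 + 2925593) = (38416 - 3927835)/2155741 = -3889419*1/2155741 = -3889419/2155741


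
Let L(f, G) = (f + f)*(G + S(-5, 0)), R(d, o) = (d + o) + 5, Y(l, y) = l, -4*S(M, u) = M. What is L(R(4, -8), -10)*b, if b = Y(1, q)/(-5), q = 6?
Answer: 7/2 ≈ 3.5000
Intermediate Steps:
S(M, u) = -M/4
R(d, o) = 5 + d + o
L(f, G) = 2*f*(5/4 + G) (L(f, G) = (f + f)*(G - ¼*(-5)) = (2*f)*(G + 5/4) = (2*f)*(5/4 + G) = 2*f*(5/4 + G))
b = -⅕ (b = 1/(-5) = 1*(-⅕) = -⅕ ≈ -0.20000)
L(R(4, -8), -10)*b = ((5 + 4 - 8)*(5 + 4*(-10))/2)*(-⅕) = ((½)*1*(5 - 40))*(-⅕) = ((½)*1*(-35))*(-⅕) = -35/2*(-⅕) = 7/2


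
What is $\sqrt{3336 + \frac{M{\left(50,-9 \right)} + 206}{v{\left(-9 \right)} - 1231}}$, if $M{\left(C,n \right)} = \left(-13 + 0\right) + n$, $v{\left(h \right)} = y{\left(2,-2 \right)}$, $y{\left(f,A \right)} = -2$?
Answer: $\frac{4 \sqrt{35218453}}{411} \approx 57.757$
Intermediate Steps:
$v{\left(h \right)} = -2$
$M{\left(C,n \right)} = -13 + n$
$\sqrt{3336 + \frac{M{\left(50,-9 \right)} + 206}{v{\left(-9 \right)} - 1231}} = \sqrt{3336 + \frac{\left(-13 - 9\right) + 206}{-2 - 1231}} = \sqrt{3336 + \frac{-22 + 206}{-1233}} = \sqrt{3336 + 184 \left(- \frac{1}{1233}\right)} = \sqrt{3336 - \frac{184}{1233}} = \sqrt{\frac{4113104}{1233}} = \frac{4 \sqrt{35218453}}{411}$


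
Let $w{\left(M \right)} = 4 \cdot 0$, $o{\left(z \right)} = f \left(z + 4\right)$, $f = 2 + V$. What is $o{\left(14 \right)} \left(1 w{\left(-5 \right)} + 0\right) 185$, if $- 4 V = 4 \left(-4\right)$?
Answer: $0$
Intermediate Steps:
$V = 4$ ($V = - \frac{4 \left(-4\right)}{4} = \left(- \frac{1}{4}\right) \left(-16\right) = 4$)
$f = 6$ ($f = 2 + 4 = 6$)
$o{\left(z \right)} = 24 + 6 z$ ($o{\left(z \right)} = 6 \left(z + 4\right) = 6 \left(4 + z\right) = 24 + 6 z$)
$w{\left(M \right)} = 0$
$o{\left(14 \right)} \left(1 w{\left(-5 \right)} + 0\right) 185 = \left(24 + 6 \cdot 14\right) \left(1 \cdot 0 + 0\right) 185 = \left(24 + 84\right) \left(0 + 0\right) 185 = 108 \cdot 0 \cdot 185 = 0 \cdot 185 = 0$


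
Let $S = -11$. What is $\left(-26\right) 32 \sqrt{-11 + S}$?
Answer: $- 832 i \sqrt{22} \approx - 3902.4 i$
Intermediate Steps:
$\left(-26\right) 32 \sqrt{-11 + S} = \left(-26\right) 32 \sqrt{-11 - 11} = - 832 \sqrt{-22} = - 832 i \sqrt{22}$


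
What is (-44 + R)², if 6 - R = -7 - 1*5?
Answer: 676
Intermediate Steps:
R = 18 (R = 6 - (-7 - 1*5) = 6 - (-7 - 5) = 6 - 1*(-12) = 6 + 12 = 18)
(-44 + R)² = (-44 + 18)² = (-26)² = 676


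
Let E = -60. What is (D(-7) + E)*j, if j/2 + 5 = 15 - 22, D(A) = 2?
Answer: 1392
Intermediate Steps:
j = -24 (j = -10 + 2*(15 - 22) = -10 + 2*(-7) = -10 - 14 = -24)
(D(-7) + E)*j = (2 - 60)*(-24) = -58*(-24) = 1392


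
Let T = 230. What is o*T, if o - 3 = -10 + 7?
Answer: 0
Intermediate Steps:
o = 0 (o = 3 + (-10 + 7) = 3 - 3 = 0)
o*T = 0*230 = 0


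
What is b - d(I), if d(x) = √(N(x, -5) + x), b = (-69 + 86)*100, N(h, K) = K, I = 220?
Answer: 1700 - √215 ≈ 1685.3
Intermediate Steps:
b = 1700 (b = 17*100 = 1700)
d(x) = √(-5 + x)
b - d(I) = 1700 - √(-5 + 220) = 1700 - √215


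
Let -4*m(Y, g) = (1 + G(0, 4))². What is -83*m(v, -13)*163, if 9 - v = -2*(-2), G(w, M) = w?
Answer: 13529/4 ≈ 3382.3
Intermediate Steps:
v = 5 (v = 9 - (-2)*(-2) = 9 - 1*4 = 9 - 4 = 5)
m(Y, g) = -¼ (m(Y, g) = -(1 + 0)²/4 = -¼*1² = -¼*1 = -¼)
-83*m(v, -13)*163 = -83*(-¼)*163 = (83/4)*163 = 13529/4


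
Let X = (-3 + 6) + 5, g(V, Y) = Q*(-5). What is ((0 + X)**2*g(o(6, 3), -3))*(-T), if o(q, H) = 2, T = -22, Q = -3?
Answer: 21120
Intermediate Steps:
g(V, Y) = 15 (g(V, Y) = -3*(-5) = 15)
X = 8 (X = 3 + 5 = 8)
((0 + X)**2*g(o(6, 3), -3))*(-T) = ((0 + 8)**2*15)*(-1*(-22)) = (8**2*15)*22 = (64*15)*22 = 960*22 = 21120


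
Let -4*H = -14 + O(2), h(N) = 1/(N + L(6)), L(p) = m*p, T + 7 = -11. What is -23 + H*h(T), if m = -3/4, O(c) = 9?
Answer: -415/18 ≈ -23.056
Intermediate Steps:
T = -18 (T = -7 - 11 = -18)
m = -¾ (m = -3*¼ = -¾ ≈ -0.75000)
L(p) = -3*p/4
h(N) = 1/(-9/2 + N) (h(N) = 1/(N - ¾*6) = 1/(N - 9/2) = 1/(-9/2 + N))
H = 5/4 (H = -(-14 + 9)/4 = -¼*(-5) = 5/4 ≈ 1.2500)
-23 + H*h(T) = -23 + 5*(2/(-9 + 2*(-18)))/4 = -23 + 5*(2/(-9 - 36))/4 = -23 + 5*(2/(-45))/4 = -23 + 5*(2*(-1/45))/4 = -23 + (5/4)*(-2/45) = -23 - 1/18 = -415/18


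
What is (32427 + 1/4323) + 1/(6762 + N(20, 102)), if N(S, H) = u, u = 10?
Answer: 949311980107/29275356 ≈ 32427.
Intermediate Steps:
N(S, H) = 10
(32427 + 1/4323) + 1/(6762 + N(20, 102)) = (32427 + 1/4323) + 1/(6762 + 10) = (32427 + 1/4323) + 1/6772 = 140181922/4323 + 1/6772 = 949311980107/29275356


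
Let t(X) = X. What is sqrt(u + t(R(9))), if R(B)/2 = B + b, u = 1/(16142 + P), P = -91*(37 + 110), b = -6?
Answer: sqrt(45874115)/2765 ≈ 2.4496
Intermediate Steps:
P = -13377 (P = -91*147 = -13377)
u = 1/2765 (u = 1/(16142 - 13377) = 1/2765 ≈ 0.00036166)
R(B) = -12 + 2*B (R(B) = 2*(B - 6) = 2*(-6 + B) = -12 + 2*B)
sqrt(u + t(R(9))) = sqrt(1/2765 + (-12 + 2*9)) = sqrt(1/2765 + (-12 + 18)) = sqrt(1/2765 + 6) = sqrt(16591/2765) = sqrt(45874115)/2765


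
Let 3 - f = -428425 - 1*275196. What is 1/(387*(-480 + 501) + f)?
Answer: 1/711751 ≈ 1.4050e-6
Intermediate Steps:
f = 703624 (f = 3 - (-428425 - 1*275196) = 3 - (-428425 - 275196) = 3 - 1*(-703621) = 3 + 703621 = 703624)
1/(387*(-480 + 501) + f) = 1/(387*(-480 + 501) + 703624) = 1/(387*21 + 703624) = 1/(8127 + 703624) = 1/711751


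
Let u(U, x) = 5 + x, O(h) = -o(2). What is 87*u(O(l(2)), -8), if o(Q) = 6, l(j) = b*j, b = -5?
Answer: -261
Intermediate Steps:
l(j) = -5*j
O(h) = -6 (O(h) = -1*6 = -6)
87*u(O(l(2)), -8) = 87*(5 - 8) = 87*(-3) = -261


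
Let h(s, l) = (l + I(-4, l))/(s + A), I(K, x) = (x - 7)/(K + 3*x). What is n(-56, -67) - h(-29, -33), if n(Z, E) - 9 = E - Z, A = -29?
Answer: -15307/5974 ≈ -2.5623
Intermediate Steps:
I(K, x) = (-7 + x)/(K + 3*x)
n(Z, E) = 9 + E - Z (n(Z, E) = 9 + (E - Z) = 9 + E - Z)
h(s, l) = (l + (-7 + l)/(-4 + 3*l))/(-29 + s) (h(s, l) = (l + (-7 + l)/(-4 + 3*l))/(s - 29) = (l + (-7 + l)/(-4 + 3*l))/(-29 + s))
n(-56, -67) - h(-29, -33) = (9 - 67 - 1*(-56)) - (-7 - 33 - 33*(-4 + 3*(-33)))/((-29 - 29)*(-4 + 3*(-33))) = (9 - 67 + 56) - (-7 - 33 - 33*(-4 - 99))/((-58)*(-4 - 99)) = -2 - (-1)*(-7 - 33 - 33*(-103))/(58*(-103)) = -2 - (-1)*(-1)*(-7 - 33 + 3399)/(58*103) = -2 - (-1)*(-1)*3359/(58*103) = -2 - 1*3359/5974 = -2 - 3359/5974 = -15307/5974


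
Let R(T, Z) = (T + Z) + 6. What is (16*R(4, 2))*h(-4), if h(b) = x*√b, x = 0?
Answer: 0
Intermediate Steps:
R(T, Z) = 6 + T + Z
h(b) = 0 (h(b) = 0*√b = 0)
(16*R(4, 2))*h(-4) = (16*(6 + 4 + 2))*0 = (16*12)*0 = 192*0 = 0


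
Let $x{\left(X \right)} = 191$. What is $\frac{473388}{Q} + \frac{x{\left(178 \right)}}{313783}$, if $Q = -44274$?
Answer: $- \frac{24755441745}{2315404757} \approx -10.692$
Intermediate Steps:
$\frac{473388}{Q} + \frac{x{\left(178 \right)}}{313783} = \frac{473388}{-44274} + \frac{191}{313783} = 473388 \left(- \frac{1}{44274}\right) + 191 \cdot \frac{1}{313783} = - \frac{78898}{7379} + \frac{191}{313783} = - \frac{24755441745}{2315404757}$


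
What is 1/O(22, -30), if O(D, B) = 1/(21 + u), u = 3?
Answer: 24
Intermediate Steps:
O(D, B) = 1/24 (O(D, B) = 1/(21 + 3) = 1/24)
1/O(22, -30) = 1/(1/24) = 24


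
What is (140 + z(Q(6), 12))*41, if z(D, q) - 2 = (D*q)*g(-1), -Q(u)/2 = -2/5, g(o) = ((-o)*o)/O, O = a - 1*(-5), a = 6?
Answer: 318242/55 ≈ 5786.2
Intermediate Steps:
O = 11 (O = 6 - 1*(-5) = 6 + 5 = 11)
g(o) = -o²/11 (g(o) = ((-o)*o)/11 = -o²*(1/11) = -o²/11)
Q(u) = ⅘ (Q(u) = -(-4)/5 = -2*(-⅖) = ⅘)
z(D, q) = 2 - D*q/11 (z(D, q) = 2 + (D*q)*(-1/11*(-1)²) = 2 + (D*q)*(-1/11*1) = 2 + (D*q)*(-1/11) = 2 - D*q/11)
(140 + z(Q(6), 12))*41 = (140 + (2 - 1/11*⅘*12))*41 = (140 + (2 - 48/55))*41 = (140 + 62/55)*41 = (7762/55)*41 = 318242/55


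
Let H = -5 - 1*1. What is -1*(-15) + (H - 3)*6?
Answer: -39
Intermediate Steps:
H = -6 (H = -5 - 1 = -6)
-1*(-15) + (H - 3)*6 = -1*(-15) + (-6 - 3)*6 = 15 - 9*6 = 15 - 54 = -39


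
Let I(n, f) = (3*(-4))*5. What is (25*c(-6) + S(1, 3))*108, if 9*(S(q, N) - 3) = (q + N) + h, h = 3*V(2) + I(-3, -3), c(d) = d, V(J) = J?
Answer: -16476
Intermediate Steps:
I(n, f) = -60 (I(n, f) = -12*5 = -60)
h = -54 (h = 3*2 - 60 = 6 - 60 = -54)
S(q, N) = -3 + N/9 + q/9 (S(q, N) = 3 + ((q + N) - 54)/9 = 3 + ((N + q) - 54)/9 = 3 + (-54 + N + q)/9 = 3 + (-6 + N/9 + q/9) = -3 + N/9 + q/9)
(25*c(-6) + S(1, 3))*108 = (25*(-6) + (-3 + (⅑)*3 + (⅑)*1))*108 = (-150 + (-3 + ⅓ + ⅑))*108 = (-150 - 23/9)*108 = -1373/9*108 = -16476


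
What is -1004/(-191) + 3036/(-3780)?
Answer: 267937/60165 ≈ 4.4534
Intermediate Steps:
-1004/(-191) + 3036/(-3780) = -1004*(-1/191) + 3036*(-1/3780) = 1004/191 - 253/315 = 267937/60165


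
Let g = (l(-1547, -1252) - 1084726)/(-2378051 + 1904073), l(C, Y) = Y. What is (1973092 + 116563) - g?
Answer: 495224705806/236989 ≈ 2.0897e+6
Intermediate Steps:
g = 542989/236989 (g = (-1252 - 1084726)/(-2378051 + 1904073) = -1085978/(-473978) = -1085978*(-1/473978) = 542989/236989 ≈ 2.2912)
(1973092 + 116563) - g = (1973092 + 116563) - 1*542989/236989 = 2089655 - 542989/236989 = 495224705806/236989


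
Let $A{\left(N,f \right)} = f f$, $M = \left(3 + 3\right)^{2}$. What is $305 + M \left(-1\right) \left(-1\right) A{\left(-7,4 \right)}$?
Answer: $881$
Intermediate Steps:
$M = 36$ ($M = 6^{2} = 36$)
$A{\left(N,f \right)} = f^{2}$
$305 + M \left(-1\right) \left(-1\right) A{\left(-7,4 \right)} = 305 + 36 \left(-1\right) \left(-1\right) 4^{2} = 305 + \left(-36\right) \left(-1\right) 16 = 305 + 36 \cdot 16 = 305 + 576 = 881$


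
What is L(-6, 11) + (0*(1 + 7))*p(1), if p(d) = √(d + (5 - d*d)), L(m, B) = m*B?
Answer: -66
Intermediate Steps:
L(m, B) = B*m
p(d) = √(5 + d - d²) (p(d) = √(d + (5 - d²)) = √(5 + d - d²))
L(-6, 11) + (0*(1 + 7))*p(1) = 11*(-6) + (0*(1 + 7))*√(5 + 1 - 1*1²) = -66 + (0*8)*√(5 + 1 - 1*1) = -66 + 0*√(5 + 1 - 1) = -66 + 0*√5 = -66 + 0 = -66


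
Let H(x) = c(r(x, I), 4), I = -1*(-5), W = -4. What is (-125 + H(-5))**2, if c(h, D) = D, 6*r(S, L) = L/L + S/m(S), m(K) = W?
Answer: 14641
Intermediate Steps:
m(K) = -4
I = 5
r(S, L) = 1/6 - S/24 (r(S, L) = (L/L + S/(-4))/6 = (1 + S*(-1/4))/6 = (1 - S/4)/6 = 1/6 - S/24)
H(x) = 4
(-125 + H(-5))**2 = (-125 + 4)**2 = (-121)**2 = 14641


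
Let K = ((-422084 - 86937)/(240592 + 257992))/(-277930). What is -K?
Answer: -509021/138571451120 ≈ -3.6733e-6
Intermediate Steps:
K = 509021/138571451120 (K = -509021/498584*(-1/277930) = 509021/138571451120 ≈ 3.6733e-6)
-K = -1*509021/138571451120 = -509021/138571451120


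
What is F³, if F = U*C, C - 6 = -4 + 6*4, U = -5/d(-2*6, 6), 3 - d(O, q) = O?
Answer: -17576/27 ≈ -650.96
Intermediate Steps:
d(O, q) = 3 - O
U = -⅓ (U = -5/(3 - (-2)*6) = -5/(3 - 1*(-12)) = -5/(3 + 12) = -5/15 = -5*1/15 = -⅓ ≈ -0.33333)
C = 26 (C = 6 + (-4 + 6*4) = 6 + (-4 + 24) = 6 + 20 = 26)
F = -26/3 (F = -⅓*26 = -26/3 ≈ -8.6667)
F³ = (-26/3)³ = -17576/27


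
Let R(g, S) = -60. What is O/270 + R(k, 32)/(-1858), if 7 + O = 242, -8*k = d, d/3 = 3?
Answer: 45283/50166 ≈ 0.90266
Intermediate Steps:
d = 9 (d = 3*3 = 9)
k = -9/8 (k = -⅛*9 = -9/8 ≈ -1.1250)
O = 235 (O = -7 + 242 = 235)
O/270 + R(k, 32)/(-1858) = 235/270 - 60/(-1858) = 235*(1/270) - 60*(-1/1858) = 47/54 + 30/929 = 45283/50166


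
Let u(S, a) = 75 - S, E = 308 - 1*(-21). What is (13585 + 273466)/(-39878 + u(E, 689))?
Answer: -287051/40132 ≈ -7.1527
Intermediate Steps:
E = 329 (E = 308 + 21 = 329)
(13585 + 273466)/(-39878 + u(E, 689)) = (13585 + 273466)/(-39878 + (75 - 1*329)) = 287051/(-39878 + (75 - 329)) = 287051/(-39878 - 254) = 287051/(-40132) = 287051*(-1/40132) = -287051/40132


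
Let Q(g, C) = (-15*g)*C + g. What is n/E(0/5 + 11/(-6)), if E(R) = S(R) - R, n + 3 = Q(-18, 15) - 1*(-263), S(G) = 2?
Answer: 25752/23 ≈ 1119.7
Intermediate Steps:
Q(g, C) = g - 15*C*g (Q(g, C) = -15*C*g + g = g - 15*C*g)
n = 4292 (n = -3 + (-18*(1 - 15*15) - 1*(-263)) = -3 + (-18*(1 - 225) + 263) = -3 + (-18*(-224) + 263) = -3 + (4032 + 263) = -3 + 4295 = 4292)
E(R) = 2 - R
n/E(0/5 + 11/(-6)) = 4292/(2 - (0/5 + 11/(-6))) = 4292/(2 - (0*(1/5) + 11*(-1/6))) = 4292/(2 - (0 - 11/6)) = 4292/(2 - 1*(-11/6)) = 4292/(2 + 11/6) = 4292/(23/6) = 4292*(6/23) = 25752/23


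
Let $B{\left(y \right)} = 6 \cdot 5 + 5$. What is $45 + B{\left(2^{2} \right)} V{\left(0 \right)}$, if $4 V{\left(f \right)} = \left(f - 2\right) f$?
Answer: $45$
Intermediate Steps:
$B{\left(y \right)} = 35$ ($B{\left(y \right)} = 30 + 5 = 35$)
$V{\left(f \right)} = \frac{f \left(-2 + f\right)}{4}$ ($V{\left(f \right)} = \frac{\left(f - 2\right) f}{4} = \frac{\left(-2 + f\right) f}{4} = \frac{f \left(-2 + f\right)}{4}$)
$45 + B{\left(2^{2} \right)} V{\left(0 \right)} = 45 + 35 \cdot \frac{1}{4} \cdot 0 \left(-2 + 0\right) = 45 + 35 \cdot \frac{1}{4} \cdot 0 \left(-2\right) = 45 + 35 \cdot 0 = 45 + 0 = 45$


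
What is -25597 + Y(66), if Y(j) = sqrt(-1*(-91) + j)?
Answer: -25597 + sqrt(157) ≈ -25584.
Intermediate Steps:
Y(j) = sqrt(91 + j)
-25597 + Y(66) = -25597 + sqrt(91 + 66) = -25597 + sqrt(157)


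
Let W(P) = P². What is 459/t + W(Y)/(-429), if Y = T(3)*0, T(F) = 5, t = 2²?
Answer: 459/4 ≈ 114.75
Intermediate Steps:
t = 4
Y = 0 (Y = 5*0 = 0)
459/t + W(Y)/(-429) = 459/4 + 0²/(-429) = 459*(¼) + 0*(-1/429) = 459/4 + 0 = 459/4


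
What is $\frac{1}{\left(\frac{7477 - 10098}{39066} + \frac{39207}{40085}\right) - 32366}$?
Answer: $- \frac{1565960610}{50682454505383} \approx -3.0897 \cdot 10^{-5}$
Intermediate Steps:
$\frac{1}{\left(\frac{7477 - 10098}{39066} + \frac{39207}{40085}\right) - 32366} = \frac{1}{\left(\left(7477 - 10098\right) \frac{1}{39066} + 39207 \cdot \frac{1}{40085}\right) - 32366} = \frac{1}{\left(\left(-2621\right) \frac{1}{39066} + \frac{39207}{40085}\right) - 32366} = \frac{1}{\left(- \frac{2621}{39066} + \frac{39207}{40085}\right) - 32366} = \frac{1}{\frac{1426597877}{1565960610} - 32366} = \frac{1}{- \frac{50682454505383}{1565960610}} = - \frac{1565960610}{50682454505383}$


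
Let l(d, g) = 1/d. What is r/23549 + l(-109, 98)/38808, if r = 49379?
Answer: 208876701739/99613965528 ≈ 2.0969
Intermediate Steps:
r/23549 + l(-109, 98)/38808 = 49379/23549 + 1/(-109*38808) = 49379*(1/23549) - 1/109*1/38808 = 49379/23549 - 1/4230072 = 208876701739/99613965528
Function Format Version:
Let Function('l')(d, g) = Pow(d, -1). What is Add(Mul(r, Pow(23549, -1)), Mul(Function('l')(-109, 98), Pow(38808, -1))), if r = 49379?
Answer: Rational(208876701739, 99613965528) ≈ 2.0969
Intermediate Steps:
Add(Mul(r, Pow(23549, -1)), Mul(Function('l')(-109, 98), Pow(38808, -1))) = Add(Mul(49379, Pow(23549, -1)), Mul(Pow(-109, -1), Pow(38808, -1))) = Add(Mul(49379, Rational(1, 23549)), Mul(Rational(-1, 109), Rational(1, 38808))) = Add(Rational(49379, 23549), Rational(-1, 4230072)) = Rational(208876701739, 99613965528)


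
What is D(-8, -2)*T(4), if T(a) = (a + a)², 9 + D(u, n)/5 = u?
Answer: -5440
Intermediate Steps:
D(u, n) = -45 + 5*u
T(a) = 4*a² (T(a) = (2*a)² = 4*a²)
D(-8, -2)*T(4) = (-45 + 5*(-8))*(4*4²) = (-45 - 40)*(4*16) = -85*64 = -5440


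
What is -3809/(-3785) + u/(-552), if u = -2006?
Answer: 4847639/1044660 ≈ 4.6404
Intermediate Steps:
-3809/(-3785) + u/(-552) = -3809/(-3785) - 2006/(-552) = -3809*(-1/3785) - 2006*(-1/552) = 3809/3785 + 1003/276 = 4847639/1044660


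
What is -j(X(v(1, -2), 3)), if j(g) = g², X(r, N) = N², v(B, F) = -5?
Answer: -81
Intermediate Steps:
-j(X(v(1, -2), 3)) = -(3²)² = -1*9² = -1*81 = -81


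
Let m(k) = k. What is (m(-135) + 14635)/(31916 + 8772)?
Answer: 3625/10172 ≈ 0.35637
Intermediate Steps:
(m(-135) + 14635)/(31916 + 8772) = (-135 + 14635)/(31916 + 8772) = 14500/40688 = 14500*(1/40688) = 3625/10172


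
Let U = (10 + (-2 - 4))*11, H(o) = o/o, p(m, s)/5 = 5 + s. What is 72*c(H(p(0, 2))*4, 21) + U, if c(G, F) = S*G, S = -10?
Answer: -2836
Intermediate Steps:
p(m, s) = 25 + 5*s (p(m, s) = 5*(5 + s) = 25 + 5*s)
H(o) = 1
U = 44 (U = (10 - 6)*11 = 4*11 = 44)
c(G, F) = -10*G
72*c(H(p(0, 2))*4, 21) + U = 72*(-10*4) + 44 = 72*(-40) + 44 = -2880 + 44 = -2836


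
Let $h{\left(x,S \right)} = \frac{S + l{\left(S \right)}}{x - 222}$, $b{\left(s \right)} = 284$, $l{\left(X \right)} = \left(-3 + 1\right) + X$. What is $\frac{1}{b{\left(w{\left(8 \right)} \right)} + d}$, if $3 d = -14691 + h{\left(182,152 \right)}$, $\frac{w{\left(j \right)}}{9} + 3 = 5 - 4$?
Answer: $- \frac{60}{276931} \approx -0.00021666$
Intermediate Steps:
$l{\left(X \right)} = -2 + X$
$w{\left(j \right)} = -18$ ($w{\left(j \right)} = -27 + 9 \left(5 - 4\right) = -27 + 9 \cdot 1 = -27 + 9 = -18$)
$h{\left(x,S \right)} = \frac{-2 + 2 S}{-222 + x}$ ($h{\left(x,S \right)} = \frac{S + \left(-2 + S\right)}{x - 222} = \frac{-2 + 2 S}{-222 + x}$)
$d = - \frac{293971}{60}$ ($d = \frac{-14691 + \frac{2 \left(-1 + 152\right)}{-222 + 182}}{3} = \frac{-14691 + 2 \frac{1}{-40} \cdot 151}{3} = \frac{-14691 + 2 \left(- \frac{1}{40}\right) 151}{3} = \frac{-14691 - \frac{151}{20}}{3} = \frac{1}{3} \left(- \frac{293971}{20}\right) = - \frac{293971}{60} \approx -4899.5$)
$\frac{1}{b{\left(w{\left(8 \right)} \right)} + d} = \frac{1}{284 - \frac{293971}{60}} = \frac{1}{- \frac{276931}{60}} = - \frac{60}{276931}$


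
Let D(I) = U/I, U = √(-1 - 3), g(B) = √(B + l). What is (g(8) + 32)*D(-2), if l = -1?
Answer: I*(-32 - √7) ≈ -34.646*I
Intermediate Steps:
g(B) = √(-1 + B) (g(B) = √(B - 1) = √(-1 + B))
U = 2*I (U = √(-4) = 2*I ≈ 2.0*I)
D(I) = 2*I/I (D(I) = (2*I)/I = 2*I/I)
(g(8) + 32)*D(-2) = (√(-1 + 8) + 32)*(2*I/(-2)) = (√7 + 32)*(2*I*(-½)) = (32 + √7)*(-I) = -I*(32 + √7)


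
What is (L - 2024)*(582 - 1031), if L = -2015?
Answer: 1813511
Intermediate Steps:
(L - 2024)*(582 - 1031) = (-2015 - 2024)*(582 - 1031) = -4039*(-449) = 1813511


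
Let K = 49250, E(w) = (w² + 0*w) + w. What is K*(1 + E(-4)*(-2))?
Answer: -1132750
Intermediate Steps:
E(w) = w + w² (E(w) = (w² + 0) + w = w² + w = w + w²)
K*(1 + E(-4)*(-2)) = 49250*(1 - 4*(1 - 4)*(-2)) = 49250*(1 - 4*(-3)*(-2)) = 49250*(1 + 12*(-2)) = 49250*(1 - 24) = 49250*(-23) = -1132750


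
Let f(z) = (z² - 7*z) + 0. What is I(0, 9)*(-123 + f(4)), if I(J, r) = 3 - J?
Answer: -405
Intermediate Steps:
f(z) = z² - 7*z
I(0, 9)*(-123 + f(4)) = (3 - 1*0)*(-123 + 4*(-7 + 4)) = (3 + 0)*(-123 + 4*(-3)) = 3*(-123 - 12) = 3*(-135) = -405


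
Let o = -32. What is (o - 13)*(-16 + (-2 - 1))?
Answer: 855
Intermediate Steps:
(o - 13)*(-16 + (-2 - 1)) = (-32 - 13)*(-16 + (-2 - 1)) = -45*(-16 - 3) = -45*(-19) = 855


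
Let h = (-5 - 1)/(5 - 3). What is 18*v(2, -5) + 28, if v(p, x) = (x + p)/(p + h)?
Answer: 82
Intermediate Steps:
h = -3 (h = -6/2 = -6*½ = -3)
v(p, x) = (p + x)/(-3 + p) (v(p, x) = (x + p)/(p - 3) = (p + x)/(-3 + p))
18*v(2, -5) + 28 = 18*((2 - 5)/(-3 + 2)) + 28 = 18*(-3/(-1)) + 28 = 18*(-1*(-3)) + 28 = 18*3 + 28 = 54 + 28 = 82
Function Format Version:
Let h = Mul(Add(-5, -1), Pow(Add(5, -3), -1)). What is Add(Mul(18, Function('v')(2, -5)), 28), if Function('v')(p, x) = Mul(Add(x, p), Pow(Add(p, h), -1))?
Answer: 82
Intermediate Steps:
h = -3 (h = Mul(-6, Pow(2, -1)) = Mul(-6, Rational(1, 2)) = -3)
Function('v')(p, x) = Mul(Pow(Add(-3, p), -1), Add(p, x)) (Function('v')(p, x) = Mul(Add(x, p), Pow(Add(p, -3), -1)) = Mul(Add(p, x), Pow(Add(-3, p), -1)) = Mul(Pow(Add(-3, p), -1), Add(p, x)))
Add(Mul(18, Function('v')(2, -5)), 28) = Add(Mul(18, Mul(Pow(Add(-3, 2), -1), Add(2, -5))), 28) = Add(Mul(18, Mul(Pow(-1, -1), -3)), 28) = Add(Mul(18, Mul(-1, -3)), 28) = Add(Mul(18, 3), 28) = Add(54, 28) = 82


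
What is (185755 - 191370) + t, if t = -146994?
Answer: -152609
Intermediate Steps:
(185755 - 191370) + t = (185755 - 191370) - 146994 = -5615 - 146994 = -152609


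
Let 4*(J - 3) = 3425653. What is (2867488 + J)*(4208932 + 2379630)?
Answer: 49070348066377/2 ≈ 2.4535e+13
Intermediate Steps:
J = 3425665/4 (J = 3 + (¼)*3425653 = 3 + 3425653/4 = 3425665/4 ≈ 8.5642e+5)
(2867488 + J)*(4208932 + 2379630) = (2867488 + 3425665/4)*(4208932 + 2379630) = (14895617/4)*6588562 = 49070348066377/2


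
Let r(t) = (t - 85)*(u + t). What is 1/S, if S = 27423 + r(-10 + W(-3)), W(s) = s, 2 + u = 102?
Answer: 1/18897 ≈ 5.2918e-5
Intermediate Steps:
u = 100 (u = -2 + 102 = 100)
r(t) = (-85 + t)*(100 + t) (r(t) = (t - 85)*(100 + t) = (-85 + t)*(100 + t))
S = 18897 (S = 27423 + (-8500 + (-10 - 3)**2 + 15*(-10 - 3)) = 27423 + (-8500 + (-13)**2 + 15*(-13)) = 27423 + (-8500 + 169 - 195) = 27423 - 8526 = 18897)
1/S = 1/18897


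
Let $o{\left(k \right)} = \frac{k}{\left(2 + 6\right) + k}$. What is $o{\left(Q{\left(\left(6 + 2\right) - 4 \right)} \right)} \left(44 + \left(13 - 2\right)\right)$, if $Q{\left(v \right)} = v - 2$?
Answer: $11$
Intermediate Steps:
$Q{\left(v \right)} = -2 + v$
$o{\left(k \right)} = \frac{k}{8 + k}$
$o{\left(Q{\left(\left(6 + 2\right) - 4 \right)} \right)} \left(44 + \left(13 - 2\right)\right) = \frac{-2 + \left(\left(6 + 2\right) - 4\right)}{8 + \left(-2 + \left(\left(6 + 2\right) - 4\right)\right)} \left(44 + \left(13 - 2\right)\right) = \frac{-2 + \left(8 - 4\right)}{8 + \left(-2 + \left(8 - 4\right)\right)} \left(44 + 11\right) = \frac{-2 + 4}{8 + \left(-2 + 4\right)} 55 = \frac{2}{8 + 2} \cdot 55 = \frac{2}{10} \cdot 55 = 2 \cdot \frac{1}{10} \cdot 55 = \frac{1}{5} \cdot 55 = 11$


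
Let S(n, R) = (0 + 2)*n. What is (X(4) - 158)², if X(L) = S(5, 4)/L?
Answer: 96721/4 ≈ 24180.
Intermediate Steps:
S(n, R) = 2*n
X(L) = 10/L (X(L) = (2*5)/L = 10/L)
(X(4) - 158)² = (10/4 - 158)² = (10*(¼) - 158)² = (5/2 - 158)² = (-311/2)² = 96721/4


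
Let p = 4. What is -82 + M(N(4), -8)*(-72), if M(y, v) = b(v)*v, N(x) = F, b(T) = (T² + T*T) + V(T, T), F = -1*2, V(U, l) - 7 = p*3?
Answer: 84590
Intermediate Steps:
V(U, l) = 19 (V(U, l) = 7 + 4*3 = 7 + 12 = 19)
F = -2
b(T) = 19 + 2*T² (b(T) = (T² + T*T) + 19 = (T² + T²) + 19 = 2*T² + 19 = 19 + 2*T²)
N(x) = -2
M(y, v) = v*(19 + 2*v²) (M(y, v) = (19 + 2*v²)*v = v*(19 + 2*v²))
-82 + M(N(4), -8)*(-72) = -82 - 8*(19 + 2*(-8)²)*(-72) = -82 - 8*(19 + 2*64)*(-72) = -82 - 8*(19 + 128)*(-72) = -82 - 8*147*(-72) = -82 - 1176*(-72) = -82 + 84672 = 84590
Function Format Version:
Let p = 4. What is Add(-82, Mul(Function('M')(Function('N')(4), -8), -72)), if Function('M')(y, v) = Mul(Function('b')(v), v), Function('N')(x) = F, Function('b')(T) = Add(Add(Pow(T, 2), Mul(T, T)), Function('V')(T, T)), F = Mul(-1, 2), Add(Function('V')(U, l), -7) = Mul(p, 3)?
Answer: 84590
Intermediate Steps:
Function('V')(U, l) = 19 (Function('V')(U, l) = Add(7, Mul(4, 3)) = Add(7, 12) = 19)
F = -2
Function('b')(T) = Add(19, Mul(2, Pow(T, 2))) (Function('b')(T) = Add(Add(Pow(T, 2), Mul(T, T)), 19) = Add(Add(Pow(T, 2), Pow(T, 2)), 19) = Add(Mul(2, Pow(T, 2)), 19) = Add(19, Mul(2, Pow(T, 2))))
Function('N')(x) = -2
Function('M')(y, v) = Mul(v, Add(19, Mul(2, Pow(v, 2)))) (Function('M')(y, v) = Mul(Add(19, Mul(2, Pow(v, 2))), v) = Mul(v, Add(19, Mul(2, Pow(v, 2)))))
Add(-82, Mul(Function('M')(Function('N')(4), -8), -72)) = Add(-82, Mul(Mul(-8, Add(19, Mul(2, Pow(-8, 2)))), -72)) = Add(-82, Mul(Mul(-8, Add(19, Mul(2, 64))), -72)) = Add(-82, Mul(Mul(-8, Add(19, 128)), -72)) = Add(-82, Mul(Mul(-8, 147), -72)) = Add(-82, Mul(-1176, -72)) = Add(-82, 84672) = 84590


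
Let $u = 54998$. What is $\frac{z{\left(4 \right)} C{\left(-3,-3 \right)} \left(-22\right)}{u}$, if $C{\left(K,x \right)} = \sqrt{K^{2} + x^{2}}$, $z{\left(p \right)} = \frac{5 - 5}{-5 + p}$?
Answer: $0$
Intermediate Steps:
$z{\left(p \right)} = 0$ ($z{\left(p \right)} = \frac{0}{-5 + p} = 0$)
$\frac{z{\left(4 \right)} C{\left(-3,-3 \right)} \left(-22\right)}{u} = \frac{0 \sqrt{\left(-3\right)^{2} + \left(-3\right)^{2}} \left(-22\right)}{54998} = 0 \sqrt{9 + 9} \left(-22\right) \frac{1}{54998} = 0 \sqrt{18} \left(-22\right) \frac{1}{54998} = 0 \cdot 3 \sqrt{2} \left(-22\right) \frac{1}{54998} = 0 \left(-22\right) \frac{1}{54998} = 0 \cdot \frac{1}{54998} = 0$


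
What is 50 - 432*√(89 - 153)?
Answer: 50 - 3456*I ≈ 50.0 - 3456.0*I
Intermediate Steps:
50 - 432*√(89 - 153) = 50 - 3456*I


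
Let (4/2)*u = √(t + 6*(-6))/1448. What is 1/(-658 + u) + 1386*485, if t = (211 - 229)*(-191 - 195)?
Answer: 9534850852238432/14184333577 - 543*√3/14184333577 ≈ 6.7221e+5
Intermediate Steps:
t = 6948 (t = -18*(-386) = 6948)
u = 3*√3/181 (u = (√(6948 + 6*(-6))/1448)/2 = (√(6948 - 36)*(1/1448))/2 = (√6912*(1/1448))/2 = ((48*√3)*(1/1448))/2 = (6*√3/181)/2 = 3*√3/181 ≈ 0.028708)
1/(-658 + u) + 1386*485 = 1/(-658 + 3*√3/181) + 1386*485 = 1/(-658 + 3*√3/181) + 672210 = 672210 + 1/(-658 + 3*√3/181)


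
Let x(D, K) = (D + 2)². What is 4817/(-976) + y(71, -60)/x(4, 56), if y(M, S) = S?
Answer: -19331/2928 ≈ -6.6021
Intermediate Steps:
x(D, K) = (2 + D)²
4817/(-976) + y(71, -60)/x(4, 56) = 4817/(-976) - 60/(2 + 4)² = 4817*(-1/976) - 60/(6²) = -4817/976 - 60/36 = -4817/976 - 60*1/36 = -4817/976 - 5/3 = -19331/2928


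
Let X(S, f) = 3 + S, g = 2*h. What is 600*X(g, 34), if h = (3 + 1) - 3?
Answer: 3000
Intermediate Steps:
h = 1 (h = 4 - 3 = 1)
g = 2 (g = 2*1 = 2)
600*X(g, 34) = 600*(3 + 2) = 600*5 = 3000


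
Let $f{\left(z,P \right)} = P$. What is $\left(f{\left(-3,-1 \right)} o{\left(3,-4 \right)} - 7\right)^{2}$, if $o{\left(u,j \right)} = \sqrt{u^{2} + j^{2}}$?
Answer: $144$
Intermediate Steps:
$o{\left(u,j \right)} = \sqrt{j^{2} + u^{2}}$
$\left(f{\left(-3,-1 \right)} o{\left(3,-4 \right)} - 7\right)^{2} = \left(- \sqrt{\left(-4\right)^{2} + 3^{2}} - 7\right)^{2} = \left(- \sqrt{16 + 9} - 7\right)^{2} = \left(- \sqrt{25} - 7\right)^{2} = \left(\left(-1\right) 5 - 7\right)^{2} = \left(-5 - 7\right)^{2} = \left(-12\right)^{2} = 144$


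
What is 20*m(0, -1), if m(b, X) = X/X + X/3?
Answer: 40/3 ≈ 13.333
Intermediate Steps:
m(b, X) = 1 + X/3 (m(b, X) = 1 + X*(1/3) = 1 + X/3)
20*m(0, -1) = 20*(1 + (1/3)*(-1)) = 20*(1 - 1/3) = 20*(2/3) = 40/3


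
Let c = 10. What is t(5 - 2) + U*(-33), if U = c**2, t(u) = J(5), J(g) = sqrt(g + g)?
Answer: -3300 + sqrt(10) ≈ -3296.8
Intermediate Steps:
J(g) = sqrt(2)*sqrt(g) (J(g) = sqrt(2*g) = sqrt(2)*sqrt(g))
t(u) = sqrt(10) (t(u) = sqrt(2)*sqrt(5) = sqrt(10))
U = 100 (U = 10**2 = 100)
t(5 - 2) + U*(-33) = sqrt(10) + 100*(-33) = sqrt(10) - 3300 = -3300 + sqrt(10)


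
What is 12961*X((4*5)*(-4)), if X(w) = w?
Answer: -1036880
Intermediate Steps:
12961*X((4*5)*(-4)) = 12961*((4*5)*(-4)) = 12961*(20*(-4)) = 12961*(-80) = -1036880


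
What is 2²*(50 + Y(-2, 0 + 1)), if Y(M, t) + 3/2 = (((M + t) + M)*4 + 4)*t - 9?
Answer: 126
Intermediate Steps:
Y(M, t) = -21/2 + t*(4 + 4*t + 8*M) (Y(M, t) = -3/2 + ((((M + t) + M)*4 + 4)*t - 9) = -3/2 + (((t + 2*M)*4 + 4)*t - 9) = -3/2 + (((4*t + 8*M) + 4)*t - 9) = -3/2 + ((4 + 4*t + 8*M)*t - 9) = -3/2 + (t*(4 + 4*t + 8*M) - 9) = -3/2 + (-9 + t*(4 + 4*t + 8*M)) = -21/2 + t*(4 + 4*t + 8*M))
2²*(50 + Y(-2, 0 + 1)) = 2²*(50 + (-21/2 + 4*(0 + 1) + 4*(0 + 1)² + 8*(-2)*(0 + 1))) = 4*(50 + (-21/2 + 4*1 + 4*1² + 8*(-2)*1)) = 4*(50 + (-21/2 + 4 + 4*1 - 16)) = 4*(50 + (-21/2 + 4 + 4 - 16)) = 4*(50 - 37/2) = 4*(63/2) = 126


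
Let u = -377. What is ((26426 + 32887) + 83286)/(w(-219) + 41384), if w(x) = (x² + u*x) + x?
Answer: 142599/171689 ≈ 0.83057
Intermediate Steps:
w(x) = x² - 376*x (w(x) = (x² - 377*x) + x = x² - 376*x)
((26426 + 32887) + 83286)/(w(-219) + 41384) = ((26426 + 32887) + 83286)/(-219*(-376 - 219) + 41384) = (59313 + 83286)/(-219*(-595) + 41384) = 142599/(130305 + 41384) = 142599/171689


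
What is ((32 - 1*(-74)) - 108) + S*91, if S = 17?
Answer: 1545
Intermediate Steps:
((32 - 1*(-74)) - 108) + S*91 = ((32 - 1*(-74)) - 108) + 17*91 = ((32 + 74) - 108) + 1547 = (106 - 108) + 1547 = -2 + 1547 = 1545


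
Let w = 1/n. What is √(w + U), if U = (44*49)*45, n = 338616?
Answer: 41*√183825606046/56436 ≈ 311.48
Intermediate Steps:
U = 97020 (U = 2156*45 = 97020)
w = 1/338616 ≈ 2.9532e-6
√(w + U) = √(1/338616 + 97020) = √(32852524321/338616) = 41*√183825606046/56436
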